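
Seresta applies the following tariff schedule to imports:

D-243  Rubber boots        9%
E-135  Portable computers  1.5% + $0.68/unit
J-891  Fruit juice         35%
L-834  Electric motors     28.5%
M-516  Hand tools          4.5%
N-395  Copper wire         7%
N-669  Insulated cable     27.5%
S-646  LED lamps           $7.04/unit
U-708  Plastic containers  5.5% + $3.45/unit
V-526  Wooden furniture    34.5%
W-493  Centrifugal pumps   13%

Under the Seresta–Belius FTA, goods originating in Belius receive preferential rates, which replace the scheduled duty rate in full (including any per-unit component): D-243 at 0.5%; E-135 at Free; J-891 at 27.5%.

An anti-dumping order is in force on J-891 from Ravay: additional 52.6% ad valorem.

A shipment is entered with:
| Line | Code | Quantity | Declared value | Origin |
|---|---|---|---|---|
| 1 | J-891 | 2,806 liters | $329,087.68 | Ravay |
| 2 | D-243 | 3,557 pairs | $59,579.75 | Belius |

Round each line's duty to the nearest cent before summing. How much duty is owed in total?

$288,578.71

Line 1 (J-891, Ravay, 2,806 liters, $329,087.68):
Base rate for J-891 is 35%.
J-891 has an FTA preferential rate, but origin Ravay is not Belius; base rate stands.
Additional duty on J-891 from Ravay: +52.6%. Applied ad valorem rate: 35% + 52.6% = 87.6%.
Duty = $329,087.68 × 87.6% = $288,280.81.
Line 2 (D-243, Belius, 3,557 pairs, $59,579.75):
Base rate for D-243 is 9%.
Origin Belius qualifies under the Seresta–Belius agreement and D-243 is covered: preferential rate 0.5% applies instead.
Duty = $59,579.75 × 0.5% = $297.90.
Total = $288,280.81 + $297.90 = $288,578.71.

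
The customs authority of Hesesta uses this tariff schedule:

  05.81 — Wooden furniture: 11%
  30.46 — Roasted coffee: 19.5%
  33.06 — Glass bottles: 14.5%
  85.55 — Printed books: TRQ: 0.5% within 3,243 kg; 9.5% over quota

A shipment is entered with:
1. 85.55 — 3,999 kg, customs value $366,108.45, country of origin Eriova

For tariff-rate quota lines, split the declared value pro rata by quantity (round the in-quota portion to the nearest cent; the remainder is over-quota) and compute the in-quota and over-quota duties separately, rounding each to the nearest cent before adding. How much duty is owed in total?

Line 1 (85.55, Eriova, 3,999 kg, $366,108.45):
Code 85.55 is under a tariff-rate quota (threshold 3,243 kg). In-quota: 3,243 kg at 0.5%; over-quota: 756 kg at 9.5%.
Pro-rata value split: in-quota = $366,108.45 × 3,243/3,999 = $296,896.65; over-quota = $366,108.45 − $296,896.65 = $69,211.80.
In-quota duty = $296,896.65 × 0.5% = $1,484.48. Over-quota duty = $69,211.80 × 9.5% = $6,575.12.
Line duty = $1,484.48 + $6,575.12 = $8,059.60.

$8,059.60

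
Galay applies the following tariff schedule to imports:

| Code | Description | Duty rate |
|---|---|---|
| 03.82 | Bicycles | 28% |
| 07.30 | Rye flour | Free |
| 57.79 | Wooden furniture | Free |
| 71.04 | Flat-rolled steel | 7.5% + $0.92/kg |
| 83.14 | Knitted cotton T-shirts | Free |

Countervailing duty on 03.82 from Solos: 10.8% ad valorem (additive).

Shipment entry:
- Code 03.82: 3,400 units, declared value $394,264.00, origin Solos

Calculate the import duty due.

Line 1 (03.82, Solos, 3,400 units, $394,264.00):
Base rate for 03.82 is 28%.
Additional duty on 03.82 from Solos: +10.8%. Applied ad valorem rate: 28% + 10.8% = 38.8%.
Duty = $394,264.00 × 38.8% = $152,974.43.

$152,974.43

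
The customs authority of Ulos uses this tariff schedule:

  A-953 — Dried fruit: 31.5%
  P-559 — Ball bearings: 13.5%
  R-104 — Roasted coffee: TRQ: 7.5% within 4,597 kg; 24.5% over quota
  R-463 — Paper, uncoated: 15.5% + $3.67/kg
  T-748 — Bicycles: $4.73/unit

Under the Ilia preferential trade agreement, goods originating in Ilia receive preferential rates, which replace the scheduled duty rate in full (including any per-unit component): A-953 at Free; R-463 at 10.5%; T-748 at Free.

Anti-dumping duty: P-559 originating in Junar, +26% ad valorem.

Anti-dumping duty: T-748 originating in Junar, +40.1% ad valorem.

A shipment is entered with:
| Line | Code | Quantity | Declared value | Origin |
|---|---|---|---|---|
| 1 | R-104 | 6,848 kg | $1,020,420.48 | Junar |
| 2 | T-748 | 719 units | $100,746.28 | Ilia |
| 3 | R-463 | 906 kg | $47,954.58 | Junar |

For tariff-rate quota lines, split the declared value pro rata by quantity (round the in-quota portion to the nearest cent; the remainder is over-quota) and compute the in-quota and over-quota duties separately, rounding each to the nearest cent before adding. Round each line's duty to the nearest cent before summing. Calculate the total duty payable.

Line 1 (R-104, Junar, 6,848 kg, $1,020,420.48):
Code R-104 is under a tariff-rate quota (threshold 4,597 kg). In-quota: 4,597 kg at 7.5%; over-quota: 2,251 kg at 24.5%.
Pro-rata value split: in-quota = $1,020,420.48 × 4,597/6,848 = $684,998.97; over-quota = $1,020,420.48 − $684,998.97 = $335,421.51.
In-quota duty = $684,998.97 × 7.5% = $51,374.92. Over-quota duty = $335,421.51 × 24.5% = $82,178.27.
Line duty = $51,374.92 + $82,178.27 = $133,553.19.
Line 2 (T-748, Ilia, 719 units, $100,746.28):
Base rate for T-748 is $4.73/unit.
Origin Ilia qualifies under the Ulos–Ilia agreement and T-748 is covered: preferential rate Free applies instead.
The additional-duty order on T-748 targets Junar, not Ilia; it does not apply.
Duty = $100,746.28 × 0% = $0.00.
Line 3 (R-463, Junar, 906 kg, $47,954.58):
Base rate for R-463 is 15.5% + $3.67/kg.
R-463 has an FTA preferential rate, but origin Junar is not Ilia; base rate stands.
Duty = $47,954.58 × 15.5% + 906 × $3.67 = $10,757.98.
Total = $133,553.19 + $0.00 + $10,757.98 = $144,311.17.

$144,311.17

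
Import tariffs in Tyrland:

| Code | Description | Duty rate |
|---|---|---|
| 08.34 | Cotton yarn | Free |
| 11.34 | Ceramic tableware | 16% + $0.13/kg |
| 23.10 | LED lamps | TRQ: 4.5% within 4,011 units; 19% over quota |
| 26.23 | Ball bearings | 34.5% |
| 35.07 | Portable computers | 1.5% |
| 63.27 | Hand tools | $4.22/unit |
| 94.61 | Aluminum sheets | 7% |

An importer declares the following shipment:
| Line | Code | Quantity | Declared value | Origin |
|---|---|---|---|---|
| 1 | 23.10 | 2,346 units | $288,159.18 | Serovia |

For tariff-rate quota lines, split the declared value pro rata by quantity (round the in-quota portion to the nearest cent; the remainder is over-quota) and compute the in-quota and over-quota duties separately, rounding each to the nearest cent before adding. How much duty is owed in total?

$12,967.16

Line 1 (23.10, Serovia, 2,346 units, $288,159.18):
Code 23.10 is under a tariff-rate quota (threshold 4,011 units). Quantity 2,346 units is within the quota, so the in-quota rate 4.5% applies to the full value.
Duty = $288,159.18 × 4.5% = $12,967.16.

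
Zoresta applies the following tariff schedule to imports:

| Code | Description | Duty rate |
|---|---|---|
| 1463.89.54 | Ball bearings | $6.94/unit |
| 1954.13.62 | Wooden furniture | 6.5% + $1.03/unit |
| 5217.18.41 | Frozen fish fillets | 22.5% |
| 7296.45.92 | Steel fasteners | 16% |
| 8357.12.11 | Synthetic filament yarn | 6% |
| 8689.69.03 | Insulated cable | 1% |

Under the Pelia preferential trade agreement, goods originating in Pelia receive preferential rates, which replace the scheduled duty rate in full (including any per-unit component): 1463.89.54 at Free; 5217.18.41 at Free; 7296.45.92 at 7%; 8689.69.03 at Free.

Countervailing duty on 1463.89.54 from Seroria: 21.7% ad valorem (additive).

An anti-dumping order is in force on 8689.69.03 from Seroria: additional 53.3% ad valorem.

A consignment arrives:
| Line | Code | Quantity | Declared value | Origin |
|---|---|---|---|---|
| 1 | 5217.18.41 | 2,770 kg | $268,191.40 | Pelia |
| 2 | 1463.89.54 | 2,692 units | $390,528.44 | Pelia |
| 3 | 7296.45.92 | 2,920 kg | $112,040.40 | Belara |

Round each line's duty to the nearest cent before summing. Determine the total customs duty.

$17,926.46

Line 1 (5217.18.41, Pelia, 2,770 kg, $268,191.40):
Base rate for 5217.18.41 is 22.5%.
Origin Pelia qualifies under the Zoresta–Pelia agreement and 5217.18.41 is covered: preferential rate Free applies instead.
Duty = $268,191.40 × 0% = $0.00.
Line 2 (1463.89.54, Pelia, 2,692 units, $390,528.44):
Base rate for 1463.89.54 is $6.94/unit.
Origin Pelia qualifies under the Zoresta–Pelia agreement and 1463.89.54 is covered: preferential rate Free applies instead.
The additional-duty order on 1463.89.54 targets Seroria, not Pelia; it does not apply.
Duty = $390,528.44 × 0% = $0.00.
Line 3 (7296.45.92, Belara, 2,920 kg, $112,040.40):
Base rate for 7296.45.92 is 16%.
7296.45.92 has an FTA preferential rate, but origin Belara is not Pelia; base rate stands.
Duty = $112,040.40 × 16% = $17,926.46.
Total = $0.00 + $0.00 + $17,926.46 = $17,926.46.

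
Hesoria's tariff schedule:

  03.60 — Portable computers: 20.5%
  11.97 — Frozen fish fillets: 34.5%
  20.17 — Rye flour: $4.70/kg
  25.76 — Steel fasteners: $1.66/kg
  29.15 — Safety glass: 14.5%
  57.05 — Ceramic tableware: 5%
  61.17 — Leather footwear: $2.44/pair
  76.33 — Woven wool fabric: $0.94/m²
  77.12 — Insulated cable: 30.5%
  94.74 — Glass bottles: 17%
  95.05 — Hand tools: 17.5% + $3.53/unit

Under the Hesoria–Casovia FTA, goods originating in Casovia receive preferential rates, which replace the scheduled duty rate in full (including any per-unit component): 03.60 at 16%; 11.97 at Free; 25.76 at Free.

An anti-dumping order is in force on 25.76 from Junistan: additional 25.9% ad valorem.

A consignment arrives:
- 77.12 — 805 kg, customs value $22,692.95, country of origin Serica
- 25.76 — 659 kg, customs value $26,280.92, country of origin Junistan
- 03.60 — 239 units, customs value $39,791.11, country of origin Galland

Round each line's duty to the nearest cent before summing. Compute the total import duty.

Line 1 (77.12, Serica, 805 kg, $22,692.95):
Base rate for 77.12 is 30.5%.
Duty = $22,692.95 × 30.5% = $6,921.35.
Line 2 (25.76, Junistan, 659 kg, $26,280.92):
Base rate for 25.76 is $1.66/kg.
25.76 has an FTA preferential rate, but origin Junistan is not Casovia; base rate stands.
Additional duty on 25.76 from Junistan: +25.9% ad valorem. Applied ad valorem rate = 25.9%.
Duty = $26,280.92 × 25.9% + 659 × $1.66 = $7,900.70.
Line 3 (03.60, Galland, 239 units, $39,791.11):
Base rate for 03.60 is 20.5%.
03.60 has an FTA preferential rate, but origin Galland is not Casovia; base rate stands.
Duty = $39,791.11 × 20.5% = $8,157.18.
Total = $6,921.35 + $7,900.70 + $8,157.18 = $22,979.23.

$22,979.23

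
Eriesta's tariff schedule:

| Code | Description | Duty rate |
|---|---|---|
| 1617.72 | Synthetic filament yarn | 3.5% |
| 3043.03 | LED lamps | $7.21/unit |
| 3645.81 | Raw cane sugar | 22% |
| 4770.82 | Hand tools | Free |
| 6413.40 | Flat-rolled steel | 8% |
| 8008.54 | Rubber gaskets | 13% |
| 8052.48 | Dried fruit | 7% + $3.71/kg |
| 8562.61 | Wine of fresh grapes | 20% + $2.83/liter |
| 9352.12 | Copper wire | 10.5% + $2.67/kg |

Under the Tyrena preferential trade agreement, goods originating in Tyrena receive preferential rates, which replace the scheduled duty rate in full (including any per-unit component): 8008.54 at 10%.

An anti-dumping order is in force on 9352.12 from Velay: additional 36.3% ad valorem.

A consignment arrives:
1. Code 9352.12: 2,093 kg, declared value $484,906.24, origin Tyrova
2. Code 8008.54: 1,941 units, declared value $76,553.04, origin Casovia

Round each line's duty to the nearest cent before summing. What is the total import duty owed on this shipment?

$66,455.37

Line 1 (9352.12, Tyrova, 2,093 kg, $484,906.24):
Base rate for 9352.12 is 10.5% + $2.67/kg.
The additional-duty order on 9352.12 targets Velay, not Tyrova; it does not apply.
Duty = $484,906.24 × 10.5% + 2,093 × $2.67 = $56,503.47.
Line 2 (8008.54, Casovia, 1,941 units, $76,553.04):
Base rate for 8008.54 is 13%.
8008.54 has an FTA preferential rate, but origin Casovia is not Tyrena; base rate stands.
Duty = $76,553.04 × 13% = $9,951.90.
Total = $56,503.47 + $9,951.90 = $66,455.37.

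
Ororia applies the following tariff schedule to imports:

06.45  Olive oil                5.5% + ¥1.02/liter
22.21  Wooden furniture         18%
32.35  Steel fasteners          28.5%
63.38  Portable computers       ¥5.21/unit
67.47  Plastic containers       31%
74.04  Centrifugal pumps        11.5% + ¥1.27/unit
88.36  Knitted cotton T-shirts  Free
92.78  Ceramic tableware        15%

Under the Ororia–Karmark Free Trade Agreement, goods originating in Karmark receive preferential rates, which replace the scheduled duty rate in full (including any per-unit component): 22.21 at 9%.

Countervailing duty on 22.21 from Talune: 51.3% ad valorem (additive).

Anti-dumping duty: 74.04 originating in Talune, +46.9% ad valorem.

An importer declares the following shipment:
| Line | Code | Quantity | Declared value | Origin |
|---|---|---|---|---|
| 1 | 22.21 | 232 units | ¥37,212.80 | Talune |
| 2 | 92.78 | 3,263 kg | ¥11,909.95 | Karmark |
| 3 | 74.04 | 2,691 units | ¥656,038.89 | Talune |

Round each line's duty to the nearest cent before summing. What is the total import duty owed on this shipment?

Line 1 (22.21, Talune, 232 units, ¥37,212.80):
Base rate for 22.21 is 18%.
22.21 has an FTA preferential rate, but origin Talune is not Karmark; base rate stands.
Additional duty on 22.21 from Talune: +51.3%. Applied ad valorem rate: 18% + 51.3% = 69.3%.
Duty = ¥37,212.80 × 69.3% = ¥25,788.47.
Line 2 (92.78, Karmark, 3,263 kg, ¥11,909.95):
Base rate for 92.78 is 15%.
Origin Karmark is the FTA partner but 92.78 is not on the preference list; base rate stands.
Duty = ¥11,909.95 × 15% = ¥1,786.49.
Line 3 (74.04, Talune, 2,691 units, ¥656,038.89):
Base rate for 74.04 is 11.5% + ¥1.27/unit.
Additional duty on 74.04 from Talune: +46.9%. Applied ad valorem rate: 11.5% + 46.9% = 58.4%.
Duty = ¥656,038.89 × 58.4% + 2,691 × ¥1.27 = ¥386,544.28.
Total = ¥25,788.47 + ¥1,786.49 + ¥386,544.28 = ¥414,119.24.

¥414,119.24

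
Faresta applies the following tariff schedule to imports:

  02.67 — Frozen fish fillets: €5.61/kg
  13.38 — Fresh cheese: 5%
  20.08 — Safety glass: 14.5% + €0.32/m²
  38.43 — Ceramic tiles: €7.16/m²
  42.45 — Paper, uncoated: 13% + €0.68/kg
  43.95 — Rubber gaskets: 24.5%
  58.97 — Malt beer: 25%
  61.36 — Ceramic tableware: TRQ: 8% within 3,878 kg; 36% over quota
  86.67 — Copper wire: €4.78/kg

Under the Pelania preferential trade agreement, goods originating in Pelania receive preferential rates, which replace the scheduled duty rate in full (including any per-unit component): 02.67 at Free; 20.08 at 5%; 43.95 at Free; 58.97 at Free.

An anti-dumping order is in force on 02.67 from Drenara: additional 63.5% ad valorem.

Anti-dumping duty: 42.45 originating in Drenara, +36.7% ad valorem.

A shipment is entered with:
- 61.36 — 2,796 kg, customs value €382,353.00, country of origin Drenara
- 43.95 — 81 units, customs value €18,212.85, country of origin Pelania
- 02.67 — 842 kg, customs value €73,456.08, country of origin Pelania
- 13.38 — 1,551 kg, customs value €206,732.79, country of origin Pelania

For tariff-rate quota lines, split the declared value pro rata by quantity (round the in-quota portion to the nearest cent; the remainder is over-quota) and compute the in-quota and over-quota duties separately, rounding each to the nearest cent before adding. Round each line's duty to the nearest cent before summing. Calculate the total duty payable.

Line 1 (61.36, Drenara, 2,796 kg, €382,353.00):
Code 61.36 is under a tariff-rate quota (threshold 3,878 kg). Quantity 2,796 kg is within the quota, so the in-quota rate 8% applies to the full value.
Duty = €382,353.00 × 8% = €30,588.24.
Line 2 (43.95, Pelania, 81 units, €18,212.85):
Base rate for 43.95 is 24.5%.
Origin Pelania qualifies under the Faresta–Pelania agreement and 43.95 is covered: preferential rate Free applies instead.
Duty = €18,212.85 × 0% = €0.00.
Line 3 (02.67, Pelania, 842 kg, €73,456.08):
Base rate for 02.67 is €5.61/kg.
Origin Pelania qualifies under the Faresta–Pelania agreement and 02.67 is covered: preferential rate Free applies instead.
The additional-duty order on 02.67 targets Drenara, not Pelania; it does not apply.
Duty = €73,456.08 × 0% = €0.00.
Line 4 (13.38, Pelania, 1,551 kg, €206,732.79):
Base rate for 13.38 is 5%.
Origin Pelania is the FTA partner but 13.38 is not on the preference list; base rate stands.
Duty = €206,732.79 × 5% = €10,336.64.
Total = €30,588.24 + €0.00 + €0.00 + €10,336.64 = €40,924.88.

€40,924.88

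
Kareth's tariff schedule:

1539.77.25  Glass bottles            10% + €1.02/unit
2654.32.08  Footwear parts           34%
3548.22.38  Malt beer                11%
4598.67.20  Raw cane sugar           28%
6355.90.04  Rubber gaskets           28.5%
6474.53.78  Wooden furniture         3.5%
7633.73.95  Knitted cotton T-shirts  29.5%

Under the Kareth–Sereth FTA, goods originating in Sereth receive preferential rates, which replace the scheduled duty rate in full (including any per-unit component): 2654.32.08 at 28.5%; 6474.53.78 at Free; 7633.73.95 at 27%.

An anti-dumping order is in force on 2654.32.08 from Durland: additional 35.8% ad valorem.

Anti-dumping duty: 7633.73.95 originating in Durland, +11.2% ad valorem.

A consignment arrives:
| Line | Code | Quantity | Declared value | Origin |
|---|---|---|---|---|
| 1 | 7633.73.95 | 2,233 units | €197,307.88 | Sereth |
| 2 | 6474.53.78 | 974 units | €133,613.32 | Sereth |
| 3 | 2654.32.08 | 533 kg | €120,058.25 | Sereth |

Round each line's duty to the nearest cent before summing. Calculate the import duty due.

Line 1 (7633.73.95, Sereth, 2,233 units, €197,307.88):
Base rate for 7633.73.95 is 29.5%.
Origin Sereth qualifies under the Kareth–Sereth agreement and 7633.73.95 is covered: preferential rate 27% applies instead.
The additional-duty order on 7633.73.95 targets Durland, not Sereth; it does not apply.
Duty = €197,307.88 × 27% = €53,273.13.
Line 2 (6474.53.78, Sereth, 974 units, €133,613.32):
Base rate for 6474.53.78 is 3.5%.
Origin Sereth qualifies under the Kareth–Sereth agreement and 6474.53.78 is covered: preferential rate Free applies instead.
Duty = €133,613.32 × 0% = €0.00.
Line 3 (2654.32.08, Sereth, 533 kg, €120,058.25):
Base rate for 2654.32.08 is 34%.
Origin Sereth qualifies under the Kareth–Sereth agreement and 2654.32.08 is covered: preferential rate 28.5% applies instead.
The additional-duty order on 2654.32.08 targets Durland, not Sereth; it does not apply.
Duty = €120,058.25 × 28.5% = €34,216.60.
Total = €53,273.13 + €0.00 + €34,216.60 = €87,489.73.

€87,489.73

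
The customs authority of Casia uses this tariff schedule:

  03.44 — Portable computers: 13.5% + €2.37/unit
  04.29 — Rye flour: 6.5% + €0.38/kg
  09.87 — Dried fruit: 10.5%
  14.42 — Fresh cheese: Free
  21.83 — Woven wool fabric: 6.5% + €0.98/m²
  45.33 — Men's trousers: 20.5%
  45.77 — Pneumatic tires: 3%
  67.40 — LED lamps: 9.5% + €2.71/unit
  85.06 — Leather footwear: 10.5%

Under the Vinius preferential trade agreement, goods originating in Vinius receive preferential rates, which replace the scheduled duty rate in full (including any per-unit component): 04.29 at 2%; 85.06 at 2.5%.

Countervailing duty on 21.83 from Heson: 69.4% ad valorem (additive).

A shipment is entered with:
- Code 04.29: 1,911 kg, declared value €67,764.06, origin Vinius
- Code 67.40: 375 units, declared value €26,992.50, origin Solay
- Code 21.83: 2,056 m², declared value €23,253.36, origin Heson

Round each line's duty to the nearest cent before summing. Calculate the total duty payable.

€24,600.00

Line 1 (04.29, Vinius, 1,911 kg, €67,764.06):
Base rate for 04.29 is 6.5% + €0.38/kg.
Origin Vinius qualifies under the Casia–Vinius agreement and 04.29 is covered: preferential rate 2% applies instead.
Duty = €67,764.06 × 2% = €1,355.28.
Line 2 (67.40, Solay, 375 units, €26,992.50):
Base rate for 67.40 is 9.5% + €2.71/unit.
Duty = €26,992.50 × 9.5% + 375 × €2.71 = €3,580.54.
Line 3 (21.83, Heson, 2,056 m², €23,253.36):
Base rate for 21.83 is 6.5% + €0.98/m².
Additional duty on 21.83 from Heson: +69.4%. Applied ad valorem rate: 6.5% + 69.4% = 75.9%.
Duty = €23,253.36 × 75.9% + 2,056 × €0.98 = €19,664.18.
Total = €1,355.28 + €3,580.54 + €19,664.18 = €24,600.00.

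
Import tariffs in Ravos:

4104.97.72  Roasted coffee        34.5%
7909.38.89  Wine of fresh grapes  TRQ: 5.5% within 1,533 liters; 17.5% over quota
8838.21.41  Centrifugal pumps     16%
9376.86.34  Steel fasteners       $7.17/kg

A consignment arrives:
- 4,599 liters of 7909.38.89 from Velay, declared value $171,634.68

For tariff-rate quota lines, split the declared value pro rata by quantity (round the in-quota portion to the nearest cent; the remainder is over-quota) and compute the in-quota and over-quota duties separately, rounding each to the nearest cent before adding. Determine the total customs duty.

Line 1 (7909.38.89, Velay, 4,599 liters, $171,634.68):
Code 7909.38.89 is under a tariff-rate quota (threshold 1,533 liters). In-quota: 1,533 liters at 5.5%; over-quota: 3,066 liters at 17.5%.
Pro-rata value split: in-quota = $171,634.68 × 1,533/4,599 = $57,211.56; over-quota = $171,634.68 − $57,211.56 = $114,423.12.
In-quota duty = $57,211.56 × 5.5% = $3,146.64. Over-quota duty = $114,423.12 × 17.5% = $20,024.05.
Line duty = $3,146.64 + $20,024.05 = $23,170.69.

$23,170.69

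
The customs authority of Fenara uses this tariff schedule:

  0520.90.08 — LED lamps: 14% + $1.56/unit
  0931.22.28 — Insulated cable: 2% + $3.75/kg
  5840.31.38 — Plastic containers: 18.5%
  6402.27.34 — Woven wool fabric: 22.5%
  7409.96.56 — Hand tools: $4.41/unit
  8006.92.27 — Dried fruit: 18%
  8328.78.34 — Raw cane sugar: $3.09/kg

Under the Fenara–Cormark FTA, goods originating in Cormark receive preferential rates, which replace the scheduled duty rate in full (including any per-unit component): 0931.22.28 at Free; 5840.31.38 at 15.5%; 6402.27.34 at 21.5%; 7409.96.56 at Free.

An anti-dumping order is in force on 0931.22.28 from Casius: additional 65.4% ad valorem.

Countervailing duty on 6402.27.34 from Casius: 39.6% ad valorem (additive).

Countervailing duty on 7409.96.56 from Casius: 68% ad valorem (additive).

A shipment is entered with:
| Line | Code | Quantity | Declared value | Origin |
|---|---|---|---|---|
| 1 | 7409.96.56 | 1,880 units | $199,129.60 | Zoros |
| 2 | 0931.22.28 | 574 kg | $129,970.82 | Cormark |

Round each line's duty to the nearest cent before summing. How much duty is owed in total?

$8,290.80

Line 1 (7409.96.56, Zoros, 1,880 units, $199,129.60):
Base rate for 7409.96.56 is $4.41/unit.
7409.96.56 has an FTA preferential rate, but origin Zoros is not Cormark; base rate stands.
The additional-duty order on 7409.96.56 targets Casius, not Zoros; it does not apply.
Duty = 1,880 × $4.41 = $8,290.80.
Line 2 (0931.22.28, Cormark, 574 kg, $129,970.82):
Base rate for 0931.22.28 is 2% + $3.75/kg.
Origin Cormark qualifies under the Fenara–Cormark agreement and 0931.22.28 is covered: preferential rate Free applies instead.
The additional-duty order on 0931.22.28 targets Casius, not Cormark; it does not apply.
Duty = $129,970.82 × 0% = $0.00.
Total = $8,290.80 + $0.00 = $8,290.80.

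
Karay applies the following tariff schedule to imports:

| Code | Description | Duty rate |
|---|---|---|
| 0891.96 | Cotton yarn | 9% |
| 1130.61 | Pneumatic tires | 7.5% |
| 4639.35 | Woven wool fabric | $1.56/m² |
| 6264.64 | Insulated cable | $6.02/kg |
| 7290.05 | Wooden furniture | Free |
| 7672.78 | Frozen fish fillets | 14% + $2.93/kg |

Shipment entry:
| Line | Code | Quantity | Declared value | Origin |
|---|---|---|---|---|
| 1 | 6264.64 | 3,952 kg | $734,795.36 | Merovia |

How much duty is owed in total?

Line 1 (6264.64, Merovia, 3,952 kg, $734,795.36):
Base rate for 6264.64 is $6.02/kg.
Duty = 3,952 × $6.02 = $23,791.04.

$23,791.04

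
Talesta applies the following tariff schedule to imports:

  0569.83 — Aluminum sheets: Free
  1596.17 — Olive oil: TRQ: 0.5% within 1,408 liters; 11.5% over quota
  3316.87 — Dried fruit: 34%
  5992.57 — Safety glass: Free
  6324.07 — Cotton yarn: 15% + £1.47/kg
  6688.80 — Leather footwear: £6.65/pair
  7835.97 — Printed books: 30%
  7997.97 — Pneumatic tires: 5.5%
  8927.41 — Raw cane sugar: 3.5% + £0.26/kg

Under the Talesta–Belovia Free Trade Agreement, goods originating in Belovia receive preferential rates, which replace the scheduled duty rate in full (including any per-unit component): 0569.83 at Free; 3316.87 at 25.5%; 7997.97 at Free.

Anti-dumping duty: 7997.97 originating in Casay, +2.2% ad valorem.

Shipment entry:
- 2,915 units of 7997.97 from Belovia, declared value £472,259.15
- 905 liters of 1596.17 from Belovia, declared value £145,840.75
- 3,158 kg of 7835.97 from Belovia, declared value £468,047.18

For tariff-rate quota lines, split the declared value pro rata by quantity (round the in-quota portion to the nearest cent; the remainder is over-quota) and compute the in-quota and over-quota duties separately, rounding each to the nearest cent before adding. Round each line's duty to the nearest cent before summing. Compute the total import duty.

Line 1 (7997.97, Belovia, 2,915 units, £472,259.15):
Base rate for 7997.97 is 5.5%.
Origin Belovia qualifies under the Talesta–Belovia agreement and 7997.97 is covered: preferential rate Free applies instead.
The additional-duty order on 7997.97 targets Casay, not Belovia; it does not apply.
Duty = £472,259.15 × 0% = £0.00.
Line 2 (1596.17, Belovia, 905 liters, £145,840.75):
Code 1596.17 is under a tariff-rate quota (threshold 1,408 liters). Quantity 905 liters is within the quota, so the in-quota rate 0.5% applies to the full value.
Duty = £145,840.75 × 0.5% = £729.20.
Line 3 (7835.97, Belovia, 3,158 kg, £468,047.18):
Base rate for 7835.97 is 30%.
Origin Belovia is the FTA partner but 7835.97 is not on the preference list; base rate stands.
Duty = £468,047.18 × 30% = £140,414.15.
Total = £0.00 + £729.20 + £140,414.15 = £141,143.35.

£141,143.35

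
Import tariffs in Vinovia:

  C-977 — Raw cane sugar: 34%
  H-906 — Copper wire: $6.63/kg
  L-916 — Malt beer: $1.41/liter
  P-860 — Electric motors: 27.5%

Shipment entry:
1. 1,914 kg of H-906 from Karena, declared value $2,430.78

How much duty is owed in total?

$12,689.82

Line 1 (H-906, Karena, 1,914 kg, $2,430.78):
Base rate for H-906 is $6.63/kg.
Duty = 1,914 × $6.63 = $12,689.82.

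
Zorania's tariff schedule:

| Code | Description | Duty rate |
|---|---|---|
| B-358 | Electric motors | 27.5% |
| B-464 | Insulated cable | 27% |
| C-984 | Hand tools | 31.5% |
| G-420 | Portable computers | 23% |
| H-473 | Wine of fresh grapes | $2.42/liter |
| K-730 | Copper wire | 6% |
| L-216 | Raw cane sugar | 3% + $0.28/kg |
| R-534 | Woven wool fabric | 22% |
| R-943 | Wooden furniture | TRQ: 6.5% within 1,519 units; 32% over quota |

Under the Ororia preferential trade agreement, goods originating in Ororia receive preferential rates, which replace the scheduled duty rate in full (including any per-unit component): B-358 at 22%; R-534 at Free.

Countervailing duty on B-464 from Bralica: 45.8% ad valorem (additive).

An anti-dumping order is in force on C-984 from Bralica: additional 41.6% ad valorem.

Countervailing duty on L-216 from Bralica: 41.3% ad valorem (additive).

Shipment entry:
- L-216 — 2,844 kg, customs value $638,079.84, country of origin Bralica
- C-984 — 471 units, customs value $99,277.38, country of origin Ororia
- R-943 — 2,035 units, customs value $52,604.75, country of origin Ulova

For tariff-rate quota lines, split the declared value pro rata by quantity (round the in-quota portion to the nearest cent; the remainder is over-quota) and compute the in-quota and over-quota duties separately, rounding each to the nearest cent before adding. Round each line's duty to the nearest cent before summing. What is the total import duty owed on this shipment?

$321,558.71

Line 1 (L-216, Bralica, 2,844 kg, $638,079.84):
Base rate for L-216 is 3% + $0.28/kg.
Additional duty on L-216 from Bralica: +41.3%. Applied ad valorem rate: 3% + 41.3% = 44.3%.
Duty = $638,079.84 × 44.3% + 2,844 × $0.28 = $283,465.69.
Line 2 (C-984, Ororia, 471 units, $99,277.38):
Base rate for C-984 is 31.5%.
Origin Ororia is the FTA partner but C-984 is not on the preference list; base rate stands.
The additional-duty order on C-984 targets Bralica, not Ororia; it does not apply.
Duty = $99,277.38 × 31.5% = $31,272.37.
Line 3 (R-943, Ulova, 2,035 units, $52,604.75):
Code R-943 is under a tariff-rate quota (threshold 1,519 units). In-quota: 1,519 units at 6.5%; over-quota: 516 units at 32%.
Pro-rata value split: in-quota = $52,604.75 × 1,519/2,035 = $39,266.15; over-quota = $52,604.75 − $39,266.15 = $13,338.60.
In-quota duty = $39,266.15 × 6.5% = $2,552.30. Over-quota duty = $13,338.60 × 32% = $4,268.35.
Line duty = $2,552.30 + $4,268.35 = $6,820.65.
Total = $283,465.69 + $31,272.37 + $6,820.65 = $321,558.71.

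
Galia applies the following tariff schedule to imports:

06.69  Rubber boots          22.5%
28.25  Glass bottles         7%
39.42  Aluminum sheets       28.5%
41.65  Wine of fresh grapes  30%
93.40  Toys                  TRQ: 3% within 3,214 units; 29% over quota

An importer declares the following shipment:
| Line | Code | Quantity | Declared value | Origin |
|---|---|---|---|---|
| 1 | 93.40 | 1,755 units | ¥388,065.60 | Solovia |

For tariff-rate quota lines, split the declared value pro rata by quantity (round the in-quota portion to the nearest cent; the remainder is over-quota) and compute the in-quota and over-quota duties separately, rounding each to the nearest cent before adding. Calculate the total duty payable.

¥11,641.97

Line 1 (93.40, Solovia, 1,755 units, ¥388,065.60):
Code 93.40 is under a tariff-rate quota (threshold 3,214 units). Quantity 1,755 units is within the quota, so the in-quota rate 3% applies to the full value.
Duty = ¥388,065.60 × 3% = ¥11,641.97.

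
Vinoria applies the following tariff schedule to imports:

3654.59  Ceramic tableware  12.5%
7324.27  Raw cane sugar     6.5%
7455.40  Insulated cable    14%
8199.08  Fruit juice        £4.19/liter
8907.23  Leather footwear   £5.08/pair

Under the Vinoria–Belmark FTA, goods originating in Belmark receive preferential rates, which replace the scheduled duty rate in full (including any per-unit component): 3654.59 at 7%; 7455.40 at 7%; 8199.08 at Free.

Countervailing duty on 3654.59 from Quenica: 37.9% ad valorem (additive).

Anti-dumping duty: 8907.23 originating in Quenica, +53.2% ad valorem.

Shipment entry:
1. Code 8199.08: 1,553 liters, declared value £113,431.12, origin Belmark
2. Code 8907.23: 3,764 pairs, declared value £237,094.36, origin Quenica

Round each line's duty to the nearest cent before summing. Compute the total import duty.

£145,255.32

Line 1 (8199.08, Belmark, 1,553 liters, £113,431.12):
Base rate for 8199.08 is £4.19/liter.
Origin Belmark qualifies under the Vinoria–Belmark agreement and 8199.08 is covered: preferential rate Free applies instead.
Duty = £113,431.12 × 0% = £0.00.
Line 2 (8907.23, Quenica, 3,764 pairs, £237,094.36):
Base rate for 8907.23 is £5.08/pair.
Additional duty on 8907.23 from Quenica: +53.2% ad valorem. Applied ad valorem rate = 53.2%.
Duty = £237,094.36 × 53.2% + 3,764 × £5.08 = £145,255.32.
Total = £0.00 + £145,255.32 = £145,255.32.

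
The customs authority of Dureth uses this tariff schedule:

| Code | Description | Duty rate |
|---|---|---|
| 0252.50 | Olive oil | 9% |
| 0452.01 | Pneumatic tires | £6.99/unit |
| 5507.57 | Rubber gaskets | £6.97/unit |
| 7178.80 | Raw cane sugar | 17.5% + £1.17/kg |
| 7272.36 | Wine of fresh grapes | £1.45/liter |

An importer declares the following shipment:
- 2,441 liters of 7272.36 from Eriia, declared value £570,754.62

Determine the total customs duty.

Line 1 (7272.36, Eriia, 2,441 liters, £570,754.62):
Base rate for 7272.36 is £1.45/liter.
Duty = 2,441 × £1.45 = £3,539.45.

£3,539.45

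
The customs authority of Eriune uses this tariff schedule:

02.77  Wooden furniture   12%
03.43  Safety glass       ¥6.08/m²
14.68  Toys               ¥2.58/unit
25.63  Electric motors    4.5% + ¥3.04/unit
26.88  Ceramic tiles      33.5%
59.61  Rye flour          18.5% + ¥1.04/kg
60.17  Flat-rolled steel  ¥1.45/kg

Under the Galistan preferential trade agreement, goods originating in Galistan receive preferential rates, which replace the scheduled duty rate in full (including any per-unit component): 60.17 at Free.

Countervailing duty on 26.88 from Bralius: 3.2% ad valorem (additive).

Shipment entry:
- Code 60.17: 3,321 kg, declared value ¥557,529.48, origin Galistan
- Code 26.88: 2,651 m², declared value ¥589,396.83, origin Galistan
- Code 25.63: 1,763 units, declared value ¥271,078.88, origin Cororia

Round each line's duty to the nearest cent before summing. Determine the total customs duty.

Line 1 (60.17, Galistan, 3,321 kg, ¥557,529.48):
Base rate for 60.17 is ¥1.45/kg.
Origin Galistan qualifies under the Eriune–Galistan agreement and 60.17 is covered: preferential rate Free applies instead.
Duty = ¥557,529.48 × 0% = ¥0.00.
Line 2 (26.88, Galistan, 2,651 m², ¥589,396.83):
Base rate for 26.88 is 33.5%.
Origin Galistan is the FTA partner but 26.88 is not on the preference list; base rate stands.
The additional-duty order on 26.88 targets Bralius, not Galistan; it does not apply.
Duty = ¥589,396.83 × 33.5% = ¥197,447.94.
Line 3 (25.63, Cororia, 1,763 units, ¥271,078.88):
Base rate for 25.63 is 4.5% + ¥3.04/unit.
Duty = ¥271,078.88 × 4.5% + 1,763 × ¥3.04 = ¥17,558.07.
Total = ¥0.00 + ¥197,447.94 + ¥17,558.07 = ¥215,006.01.

¥215,006.01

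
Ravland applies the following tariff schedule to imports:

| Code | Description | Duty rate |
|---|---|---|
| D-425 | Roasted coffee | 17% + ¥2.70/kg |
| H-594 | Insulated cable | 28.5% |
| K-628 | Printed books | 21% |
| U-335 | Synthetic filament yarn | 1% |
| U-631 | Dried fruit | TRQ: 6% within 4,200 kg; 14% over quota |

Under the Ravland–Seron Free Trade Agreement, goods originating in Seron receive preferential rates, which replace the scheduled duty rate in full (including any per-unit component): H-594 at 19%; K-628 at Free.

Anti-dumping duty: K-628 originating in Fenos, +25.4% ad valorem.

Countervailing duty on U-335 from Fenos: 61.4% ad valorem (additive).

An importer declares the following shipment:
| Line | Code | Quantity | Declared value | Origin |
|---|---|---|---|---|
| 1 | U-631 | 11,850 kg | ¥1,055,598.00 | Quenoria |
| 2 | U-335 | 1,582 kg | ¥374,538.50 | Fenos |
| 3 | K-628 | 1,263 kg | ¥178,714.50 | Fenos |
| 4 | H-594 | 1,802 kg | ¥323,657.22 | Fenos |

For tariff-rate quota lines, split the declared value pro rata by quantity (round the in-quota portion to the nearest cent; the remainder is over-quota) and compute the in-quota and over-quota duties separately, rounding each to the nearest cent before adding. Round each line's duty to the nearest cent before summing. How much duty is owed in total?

Line 1 (U-631, Quenoria, 11,850 kg, ¥1,055,598.00):
Code U-631 is under a tariff-rate quota (threshold 4,200 kg). In-quota: 4,200 kg at 6%; over-quota: 7,650 kg at 14%.
Pro-rata value split: in-quota = ¥1,055,598.00 × 4,200/11,850 = ¥374,136.00; over-quota = ¥1,055,598.00 − ¥374,136.00 = ¥681,462.00.
In-quota duty = ¥374,136.00 × 6% = ¥22,448.16. Over-quota duty = ¥681,462.00 × 14% = ¥95,404.68.
Line duty = ¥22,448.16 + ¥95,404.68 = ¥117,852.84.
Line 2 (U-335, Fenos, 1,582 kg, ¥374,538.50):
Base rate for U-335 is 1%.
Additional duty on U-335 from Fenos: +61.4%. Applied ad valorem rate: 1% + 61.4% = 62.4%.
Duty = ¥374,538.50 × 62.4% = ¥233,712.02.
Line 3 (K-628, Fenos, 1,263 kg, ¥178,714.50):
Base rate for K-628 is 21%.
K-628 has an FTA preferential rate, but origin Fenos is not Seron; base rate stands.
Additional duty on K-628 from Fenos: +25.4%. Applied ad valorem rate: 21% + 25.4% = 46.4%.
Duty = ¥178,714.50 × 46.4% = ¥82,923.53.
Line 4 (H-594, Fenos, 1,802 kg, ¥323,657.22):
Base rate for H-594 is 28.5%.
H-594 has an FTA preferential rate, but origin Fenos is not Seron; base rate stands.
Duty = ¥323,657.22 × 28.5% = ¥92,242.31.
Total = ¥117,852.84 + ¥233,712.02 + ¥82,923.53 + ¥92,242.31 = ¥526,730.70.

¥526,730.70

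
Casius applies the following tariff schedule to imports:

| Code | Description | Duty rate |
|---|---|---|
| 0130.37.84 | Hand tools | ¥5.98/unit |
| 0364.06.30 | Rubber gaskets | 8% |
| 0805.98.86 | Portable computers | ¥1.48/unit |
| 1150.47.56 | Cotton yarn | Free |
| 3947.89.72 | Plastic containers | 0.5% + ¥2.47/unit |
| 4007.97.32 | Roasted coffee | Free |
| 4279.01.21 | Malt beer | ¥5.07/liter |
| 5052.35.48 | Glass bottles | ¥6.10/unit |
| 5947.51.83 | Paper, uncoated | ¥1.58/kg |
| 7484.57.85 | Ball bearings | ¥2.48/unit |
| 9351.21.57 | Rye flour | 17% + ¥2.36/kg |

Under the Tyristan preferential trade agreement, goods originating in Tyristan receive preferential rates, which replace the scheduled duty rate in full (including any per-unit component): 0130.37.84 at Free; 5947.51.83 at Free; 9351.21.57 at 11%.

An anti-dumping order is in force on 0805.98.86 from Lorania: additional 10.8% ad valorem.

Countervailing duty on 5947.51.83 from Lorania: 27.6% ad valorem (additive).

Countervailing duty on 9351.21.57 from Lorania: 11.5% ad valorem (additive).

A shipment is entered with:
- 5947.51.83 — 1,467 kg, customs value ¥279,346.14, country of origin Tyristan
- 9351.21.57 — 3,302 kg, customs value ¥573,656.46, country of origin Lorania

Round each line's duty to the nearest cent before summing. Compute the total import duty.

Line 1 (5947.51.83, Tyristan, 1,467 kg, ¥279,346.14):
Base rate for 5947.51.83 is ¥1.58/kg.
Origin Tyristan qualifies under the Casius–Tyristan agreement and 5947.51.83 is covered: preferential rate Free applies instead.
The additional-duty order on 5947.51.83 targets Lorania, not Tyristan; it does not apply.
Duty = ¥279,346.14 × 0% = ¥0.00.
Line 2 (9351.21.57, Lorania, 3,302 kg, ¥573,656.46):
Base rate for 9351.21.57 is 17% + ¥2.36/kg.
9351.21.57 has an FTA preferential rate, but origin Lorania is not Tyristan; base rate stands.
Additional duty on 9351.21.57 from Lorania: +11.5%. Applied ad valorem rate: 17% + 11.5% = 28.5%.
Duty = ¥573,656.46 × 28.5% + 3,302 × ¥2.36 = ¥171,284.81.
Total = ¥0.00 + ¥171,284.81 = ¥171,284.81.

¥171,284.81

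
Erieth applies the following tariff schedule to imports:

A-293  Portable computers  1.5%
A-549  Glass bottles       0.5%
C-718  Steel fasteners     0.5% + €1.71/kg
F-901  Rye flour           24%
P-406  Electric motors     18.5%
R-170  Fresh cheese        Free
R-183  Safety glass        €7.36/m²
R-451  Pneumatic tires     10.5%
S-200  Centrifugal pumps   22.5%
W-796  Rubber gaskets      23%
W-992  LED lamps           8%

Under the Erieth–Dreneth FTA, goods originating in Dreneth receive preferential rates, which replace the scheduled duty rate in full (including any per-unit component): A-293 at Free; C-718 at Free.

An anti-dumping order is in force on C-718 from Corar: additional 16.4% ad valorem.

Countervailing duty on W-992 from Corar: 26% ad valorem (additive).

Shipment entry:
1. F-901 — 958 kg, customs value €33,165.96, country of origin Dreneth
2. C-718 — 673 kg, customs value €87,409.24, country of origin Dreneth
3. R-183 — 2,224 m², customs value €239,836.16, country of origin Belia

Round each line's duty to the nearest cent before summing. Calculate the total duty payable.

€24,328.47

Line 1 (F-901, Dreneth, 958 kg, €33,165.96):
Base rate for F-901 is 24%.
Origin Dreneth is the FTA partner but F-901 is not on the preference list; base rate stands.
Duty = €33,165.96 × 24% = €7,959.83.
Line 2 (C-718, Dreneth, 673 kg, €87,409.24):
Base rate for C-718 is 0.5% + €1.71/kg.
Origin Dreneth qualifies under the Erieth–Dreneth agreement and C-718 is covered: preferential rate Free applies instead.
The additional-duty order on C-718 targets Corar, not Dreneth; it does not apply.
Duty = €87,409.24 × 0% = €0.00.
Line 3 (R-183, Belia, 2,224 m², €239,836.16):
Base rate for R-183 is €7.36/m².
Duty = 2,224 × €7.36 = €16,368.64.
Total = €7,959.83 + €0.00 + €16,368.64 = €24,328.47.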